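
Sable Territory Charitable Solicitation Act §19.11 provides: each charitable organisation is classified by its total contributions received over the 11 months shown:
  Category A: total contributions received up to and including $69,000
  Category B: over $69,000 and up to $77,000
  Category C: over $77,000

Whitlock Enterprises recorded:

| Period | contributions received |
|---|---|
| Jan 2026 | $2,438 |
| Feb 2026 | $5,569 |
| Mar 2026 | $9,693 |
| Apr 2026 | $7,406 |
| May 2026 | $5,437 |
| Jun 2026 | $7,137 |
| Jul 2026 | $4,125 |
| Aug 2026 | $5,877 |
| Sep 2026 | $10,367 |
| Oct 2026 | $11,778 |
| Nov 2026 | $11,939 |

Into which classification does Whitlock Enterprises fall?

Total contributions received: $2,438 + $5,569 + $9,693 + $7,406 + $5,437 + $7,137 + $4,125 + $5,877 + $10,367 + $11,778 + $11,939 = $81,766.
$81,766 > $77,000, so Category C applies.

Category C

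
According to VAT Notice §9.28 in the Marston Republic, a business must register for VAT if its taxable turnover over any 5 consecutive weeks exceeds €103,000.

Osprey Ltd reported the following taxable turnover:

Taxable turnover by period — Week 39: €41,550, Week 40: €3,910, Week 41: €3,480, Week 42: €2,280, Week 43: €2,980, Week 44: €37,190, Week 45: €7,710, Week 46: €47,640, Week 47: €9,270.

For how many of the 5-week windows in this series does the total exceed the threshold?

Week 39–Week 43: €41,550 + €3,910 + €3,480 + €2,280 + €2,980 = €54,200 (under)
Week 40–Week 44: €3,910 + €3,480 + €2,280 + €2,980 + €37,190 = €49,840 (under)
Week 41–Week 45: €3,480 + €2,280 + €2,980 + €37,190 + €7,710 = €53,640 (under)
Week 42–Week 46: €2,280 + €2,980 + €37,190 + €7,710 + €47,640 = €97,800 (under)
Week 43–Week 47: €2,980 + €37,190 + €7,710 + €47,640 + €9,270 = €104,790 (over)
1 window exceeds the threshold.

1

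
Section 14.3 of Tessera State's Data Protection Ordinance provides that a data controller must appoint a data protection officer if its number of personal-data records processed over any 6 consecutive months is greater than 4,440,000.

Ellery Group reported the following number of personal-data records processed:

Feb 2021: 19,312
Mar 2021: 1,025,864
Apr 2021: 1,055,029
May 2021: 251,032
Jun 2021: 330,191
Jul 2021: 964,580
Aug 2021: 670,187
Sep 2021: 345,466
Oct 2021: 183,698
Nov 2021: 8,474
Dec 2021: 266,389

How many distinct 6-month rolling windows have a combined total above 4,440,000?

0

Feb 2021–Jul 2021: 19,312 + 1,025,864 + 1,055,029 + 251,032 + 330,191 + 964,580 = 3,646,008 (under)
Mar 2021–Aug 2021: 1,025,864 + 1,055,029 + 251,032 + 330,191 + 964,580 + 670,187 = 4,296,883 (under)
Apr 2021–Sep 2021: 1,055,029 + 251,032 + 330,191 + 964,580 + 670,187 + 345,466 = 3,616,485 (under)
May 2021–Oct 2021: 251,032 + 330,191 + 964,580 + 670,187 + 345,466 + 183,698 = 2,745,154 (under)
Jun 2021–Nov 2021: 330,191 + 964,580 + 670,187 + 345,466 + 183,698 + 8,474 = 2,502,596 (under)
Jul 2021–Dec 2021: 964,580 + 670,187 + 345,466 + 183,698 + 8,474 + 266,389 = 2,438,794 (under)
0 windows exceed the threshold.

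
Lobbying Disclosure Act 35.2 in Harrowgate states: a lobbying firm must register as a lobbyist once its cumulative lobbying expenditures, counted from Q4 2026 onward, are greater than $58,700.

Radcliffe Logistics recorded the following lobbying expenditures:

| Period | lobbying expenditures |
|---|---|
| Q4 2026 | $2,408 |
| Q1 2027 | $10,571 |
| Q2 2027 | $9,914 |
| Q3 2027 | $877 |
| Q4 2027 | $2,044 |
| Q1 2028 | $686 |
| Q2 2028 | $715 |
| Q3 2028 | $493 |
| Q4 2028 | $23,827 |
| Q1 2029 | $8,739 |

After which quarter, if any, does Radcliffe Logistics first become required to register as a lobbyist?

Q1 2029

Through Q4 2026: $2,408
Through Q1 2027: $12,979
Through Q2 2027: $22,893
Through Q3 2027: $23,770
Through Q4 2027: $25,814
Through Q1 2028: $26,500
Through Q2 2028: $27,215
Through Q3 2028: $27,708
Through Q4 2028: $51,535
Through Q1 2029: $60,274 ← exceeds threshold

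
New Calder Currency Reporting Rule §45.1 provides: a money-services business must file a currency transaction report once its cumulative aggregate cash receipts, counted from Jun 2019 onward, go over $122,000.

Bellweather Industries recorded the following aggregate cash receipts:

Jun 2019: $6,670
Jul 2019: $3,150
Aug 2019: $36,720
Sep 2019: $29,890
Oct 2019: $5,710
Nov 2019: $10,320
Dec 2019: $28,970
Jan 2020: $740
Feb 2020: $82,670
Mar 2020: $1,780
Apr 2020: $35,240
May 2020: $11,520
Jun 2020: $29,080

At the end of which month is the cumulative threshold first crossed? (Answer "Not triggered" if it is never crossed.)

Jan 2020

Through Jun 2019: $6,670
Through Jul 2019: $9,820
Through Aug 2019: $46,540
Through Sep 2019: $76,430
Through Oct 2019: $82,140
Through Nov 2019: $92,460
Through Dec 2019: $121,430
Through Jan 2020: $122,170 ← exceeds threshold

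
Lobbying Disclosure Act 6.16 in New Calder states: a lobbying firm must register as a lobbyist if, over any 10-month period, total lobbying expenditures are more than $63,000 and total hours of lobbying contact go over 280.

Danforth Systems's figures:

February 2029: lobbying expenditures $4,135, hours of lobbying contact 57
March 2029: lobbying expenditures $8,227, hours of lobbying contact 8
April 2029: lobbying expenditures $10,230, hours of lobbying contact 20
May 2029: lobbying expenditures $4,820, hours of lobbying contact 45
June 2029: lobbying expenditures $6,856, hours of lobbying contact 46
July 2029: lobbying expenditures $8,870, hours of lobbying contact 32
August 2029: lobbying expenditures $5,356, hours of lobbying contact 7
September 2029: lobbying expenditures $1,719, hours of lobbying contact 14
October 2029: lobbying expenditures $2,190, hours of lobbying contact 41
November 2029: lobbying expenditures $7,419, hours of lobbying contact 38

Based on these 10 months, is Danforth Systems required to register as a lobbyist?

No

Total lobbying expenditures: $4,135 + $8,227 + $10,230 + $4,820 + $6,856 + $8,870 + $5,356 + $1,719 + $2,190 + $7,419 = $59,822 (≤ $63,000).
Total hours of lobbying contact: 57 + 8 + 20 + 45 + 46 + 32 + 7 + 14 + 41 + 38 = 308 (> 280).
The test is 'and': the rule requires both, and at least one is not exceeded.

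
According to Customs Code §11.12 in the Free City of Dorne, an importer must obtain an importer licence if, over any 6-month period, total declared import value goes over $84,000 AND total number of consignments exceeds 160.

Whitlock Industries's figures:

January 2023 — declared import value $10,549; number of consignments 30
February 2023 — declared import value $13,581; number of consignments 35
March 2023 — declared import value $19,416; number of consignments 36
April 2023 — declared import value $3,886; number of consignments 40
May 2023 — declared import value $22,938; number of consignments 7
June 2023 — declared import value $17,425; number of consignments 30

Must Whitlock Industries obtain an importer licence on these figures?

Total declared import value: $10,549 + $13,581 + $19,416 + $3,886 + $22,938 + $17,425 = $87,795 (> $84,000).
Total number of consignments: 30 + 35 + 36 + 40 + 7 + 30 = 178 (> 160).
The test is 'and': both thresholds are exceeded.

Yes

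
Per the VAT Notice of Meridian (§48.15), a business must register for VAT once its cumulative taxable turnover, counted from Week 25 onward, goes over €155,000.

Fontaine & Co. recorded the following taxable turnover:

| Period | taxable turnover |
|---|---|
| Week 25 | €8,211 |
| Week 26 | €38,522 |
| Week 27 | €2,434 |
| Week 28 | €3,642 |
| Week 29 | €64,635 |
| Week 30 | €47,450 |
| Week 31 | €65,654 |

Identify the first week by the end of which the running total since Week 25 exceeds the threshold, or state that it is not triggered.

Week 30

Through Week 25: €8,211
Through Week 26: €46,733
Through Week 27: €49,167
Through Week 28: €52,809
Through Week 29: €117,444
Through Week 30: €164,894 ← exceeds threshold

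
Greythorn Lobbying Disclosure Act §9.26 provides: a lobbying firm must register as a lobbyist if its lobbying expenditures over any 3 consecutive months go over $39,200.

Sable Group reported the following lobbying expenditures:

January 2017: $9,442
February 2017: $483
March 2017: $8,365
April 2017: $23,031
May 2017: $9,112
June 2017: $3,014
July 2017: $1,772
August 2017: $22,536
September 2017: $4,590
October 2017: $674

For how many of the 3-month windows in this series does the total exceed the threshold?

January 2017–March 2017: $9,442 + $483 + $8,365 = $18,290 (under)
February 2017–April 2017: $483 + $8,365 + $23,031 = $31,879 (under)
March 2017–May 2017: $8,365 + $23,031 + $9,112 = $40,508 (over)
April 2017–June 2017: $23,031 + $9,112 + $3,014 = $35,157 (under)
May 2017–July 2017: $9,112 + $3,014 + $1,772 = $13,898 (under)
June 2017–August 2017: $3,014 + $1,772 + $22,536 = $27,322 (under)
July 2017–September 2017: $1,772 + $22,536 + $4,590 = $28,898 (under)
August 2017–October 2017: $22,536 + $4,590 + $674 = $27,800 (under)
1 window exceeds the threshold.

1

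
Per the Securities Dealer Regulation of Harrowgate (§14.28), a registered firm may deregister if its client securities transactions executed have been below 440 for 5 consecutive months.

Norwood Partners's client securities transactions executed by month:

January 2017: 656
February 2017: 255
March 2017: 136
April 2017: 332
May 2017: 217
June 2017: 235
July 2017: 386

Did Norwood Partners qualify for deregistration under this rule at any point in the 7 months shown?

Yes

Months below 440: February 2017, March 2017, April 2017, May 2017, June 2017, July 2017.
Longest run of consecutive months below the threshold: 6.
6 ≥ 5, so Norwood Partners became eligible.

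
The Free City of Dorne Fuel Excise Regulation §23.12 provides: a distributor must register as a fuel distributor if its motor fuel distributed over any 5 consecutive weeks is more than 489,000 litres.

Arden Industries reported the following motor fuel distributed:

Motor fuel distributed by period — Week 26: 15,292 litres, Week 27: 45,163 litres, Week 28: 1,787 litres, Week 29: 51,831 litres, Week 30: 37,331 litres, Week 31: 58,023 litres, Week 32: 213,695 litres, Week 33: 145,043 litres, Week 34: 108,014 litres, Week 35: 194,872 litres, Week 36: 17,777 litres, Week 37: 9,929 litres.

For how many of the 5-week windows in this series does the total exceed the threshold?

Week 26–Week 30: 15,292 litres + 45,163 litres + 1,787 litres + 51,831 litres + 37,331 litres = 151,404 litres (under)
Week 27–Week 31: 45,163 litres + 1,787 litres + 51,831 litres + 37,331 litres + 58,023 litres = 194,135 litres (under)
Week 28–Week 32: 1,787 litres + 51,831 litres + 37,331 litres + 58,023 litres + 213,695 litres = 362,667 litres (under)
Week 29–Week 33: 51,831 litres + 37,331 litres + 58,023 litres + 213,695 litres + 145,043 litres = 505,923 litres (over)
Week 30–Week 34: 37,331 litres + 58,023 litres + 213,695 litres + 145,043 litres + 108,014 litres = 562,106 litres (over)
Week 31–Week 35: 58,023 litres + 213,695 litres + 145,043 litres + 108,014 litres + 194,872 litres = 719,647 litres (over)
Week 32–Week 36: 213,695 litres + 145,043 litres + 108,014 litres + 194,872 litres + 17,777 litres = 679,401 litres (over)
Week 33–Week 37: 145,043 litres + 108,014 litres + 194,872 litres + 17,777 litres + 9,929 litres = 475,635 litres (under)
4 windows exceed the threshold.

4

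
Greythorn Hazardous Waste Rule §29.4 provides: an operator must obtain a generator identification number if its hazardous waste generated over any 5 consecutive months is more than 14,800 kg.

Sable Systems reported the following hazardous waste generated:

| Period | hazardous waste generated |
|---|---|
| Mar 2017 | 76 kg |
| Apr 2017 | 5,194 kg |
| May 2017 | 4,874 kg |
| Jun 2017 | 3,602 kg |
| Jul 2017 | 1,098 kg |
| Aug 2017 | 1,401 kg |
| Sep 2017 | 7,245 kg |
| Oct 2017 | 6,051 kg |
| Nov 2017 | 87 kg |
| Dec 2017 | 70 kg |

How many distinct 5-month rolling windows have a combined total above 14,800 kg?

Mar 2017–Jul 2017: 76 kg + 5,194 kg + 4,874 kg + 3,602 kg + 1,098 kg = 14,844 kg (over)
Apr 2017–Aug 2017: 5,194 kg + 4,874 kg + 3,602 kg + 1,098 kg + 1,401 kg = 16,169 kg (over)
May 2017–Sep 2017: 4,874 kg + 3,602 kg + 1,098 kg + 1,401 kg + 7,245 kg = 18,220 kg (over)
Jun 2017–Oct 2017: 3,602 kg + 1,098 kg + 1,401 kg + 7,245 kg + 6,051 kg = 19,397 kg (over)
Jul 2017–Nov 2017: 1,098 kg + 1,401 kg + 7,245 kg + 6,051 kg + 87 kg = 15,882 kg (over)
Aug 2017–Dec 2017: 1,401 kg + 7,245 kg + 6,051 kg + 87 kg + 70 kg = 14,854 kg (over)
6 windows exceed the threshold.

6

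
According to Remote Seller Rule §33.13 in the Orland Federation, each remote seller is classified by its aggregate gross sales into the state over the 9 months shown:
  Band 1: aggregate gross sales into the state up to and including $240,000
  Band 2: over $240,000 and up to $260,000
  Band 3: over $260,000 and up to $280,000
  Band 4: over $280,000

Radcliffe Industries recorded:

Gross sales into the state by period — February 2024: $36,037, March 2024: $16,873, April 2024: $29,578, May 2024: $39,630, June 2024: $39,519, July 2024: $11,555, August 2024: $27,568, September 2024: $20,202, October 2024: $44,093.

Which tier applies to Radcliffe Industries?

Band 3

Aggregate gross sales into the state: $36,037 + $16,873 + $29,578 + $39,630 + $39,519 + $11,555 + $27,568 + $20,202 + $44,093 = $265,055.
$260,000 < $265,055 ≤ $280,000, so Band 3 applies.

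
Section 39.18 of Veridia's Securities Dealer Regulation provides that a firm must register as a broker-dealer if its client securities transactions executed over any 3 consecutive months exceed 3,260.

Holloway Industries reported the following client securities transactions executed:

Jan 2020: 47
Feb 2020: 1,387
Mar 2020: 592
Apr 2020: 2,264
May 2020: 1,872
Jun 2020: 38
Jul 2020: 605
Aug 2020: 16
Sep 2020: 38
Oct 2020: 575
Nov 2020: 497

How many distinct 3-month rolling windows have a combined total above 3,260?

3

Jan 2020–Mar 2020: 47 + 1,387 + 592 = 2,026 (under)
Feb 2020–Apr 2020: 1,387 + 592 + 2,264 = 4,243 (over)
Mar 2020–May 2020: 592 + 2,264 + 1,872 = 4,728 (over)
Apr 2020–Jun 2020: 2,264 + 1,872 + 38 = 4,174 (over)
May 2020–Jul 2020: 1,872 + 38 + 605 = 2,515 (under)
Jun 2020–Aug 2020: 38 + 605 + 16 = 659 (under)
Jul 2020–Sep 2020: 605 + 16 + 38 = 659 (under)
Aug 2020–Oct 2020: 16 + 38 + 575 = 629 (under)
Sep 2020–Nov 2020: 38 + 575 + 497 = 1,110 (under)
3 windows exceed the threshold.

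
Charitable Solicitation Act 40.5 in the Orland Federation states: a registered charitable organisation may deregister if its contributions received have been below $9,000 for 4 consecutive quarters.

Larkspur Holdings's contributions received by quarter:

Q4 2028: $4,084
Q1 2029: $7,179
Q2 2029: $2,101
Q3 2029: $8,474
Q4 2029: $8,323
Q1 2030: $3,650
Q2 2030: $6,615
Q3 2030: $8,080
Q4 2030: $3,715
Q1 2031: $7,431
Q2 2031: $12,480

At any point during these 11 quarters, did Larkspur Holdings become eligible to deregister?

Quarters below $9,000: Q4 2028, Q1 2029, Q2 2029, Q3 2029, Q4 2029, Q1 2030, Q2 2030, Q3 2030, Q4 2030, Q1 2031.
Longest run of consecutive quarters below the threshold: 10.
10 ≥ 4, so Larkspur Holdings became eligible.

Yes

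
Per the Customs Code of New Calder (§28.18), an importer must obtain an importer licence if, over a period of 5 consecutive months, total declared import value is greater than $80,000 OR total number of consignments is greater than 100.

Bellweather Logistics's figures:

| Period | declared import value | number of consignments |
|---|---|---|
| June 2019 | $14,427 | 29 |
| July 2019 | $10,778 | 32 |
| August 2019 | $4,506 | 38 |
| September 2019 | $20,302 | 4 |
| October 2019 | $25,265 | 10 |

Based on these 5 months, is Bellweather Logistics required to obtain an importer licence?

Yes

Total declared import value: $14,427 + $10,778 + $4,506 + $20,302 + $25,265 = $75,278 (≤ $80,000).
Total number of consignments: 29 + 32 + 38 + 4 + 10 = 113 (> 100).
The test is 'or': at least one threshold is exceeded.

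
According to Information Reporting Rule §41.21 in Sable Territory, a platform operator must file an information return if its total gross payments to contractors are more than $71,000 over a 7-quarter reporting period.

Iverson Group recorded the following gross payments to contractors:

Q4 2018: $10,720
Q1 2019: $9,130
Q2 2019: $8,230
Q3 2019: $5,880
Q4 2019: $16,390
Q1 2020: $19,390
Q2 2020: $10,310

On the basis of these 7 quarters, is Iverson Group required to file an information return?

Yes

Total gross payments to contractors: $10,720 + $9,130 + $8,230 + $5,880 + $16,390 + $19,390 + $10,310 = $80,050.
$80,050 > $71,000, so the threshold is exceeded.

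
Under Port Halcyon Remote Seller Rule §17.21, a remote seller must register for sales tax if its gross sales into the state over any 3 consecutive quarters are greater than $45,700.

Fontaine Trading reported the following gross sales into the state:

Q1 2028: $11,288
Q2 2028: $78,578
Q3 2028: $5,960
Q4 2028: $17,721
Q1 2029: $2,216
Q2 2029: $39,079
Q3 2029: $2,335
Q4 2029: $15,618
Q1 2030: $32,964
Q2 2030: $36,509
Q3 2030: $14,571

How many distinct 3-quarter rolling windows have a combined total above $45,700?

7

Q1 2028–Q3 2028: $11,288 + $78,578 + $5,960 = $95,826 (over)
Q2 2028–Q4 2028: $78,578 + $5,960 + $17,721 = $102,259 (over)
Q3 2028–Q1 2029: $5,960 + $17,721 + $2,216 = $25,897 (under)
Q4 2028–Q2 2029: $17,721 + $2,216 + $39,079 = $59,016 (over)
Q1 2029–Q3 2029: $2,216 + $39,079 + $2,335 = $43,630 (under)
Q2 2029–Q4 2029: $39,079 + $2,335 + $15,618 = $57,032 (over)
Q3 2029–Q1 2030: $2,335 + $15,618 + $32,964 = $50,917 (over)
Q4 2029–Q2 2030: $15,618 + $32,964 + $36,509 = $85,091 (over)
Q1 2030–Q3 2030: $32,964 + $36,509 + $14,571 = $84,044 (over)
7 windows exceed the threshold.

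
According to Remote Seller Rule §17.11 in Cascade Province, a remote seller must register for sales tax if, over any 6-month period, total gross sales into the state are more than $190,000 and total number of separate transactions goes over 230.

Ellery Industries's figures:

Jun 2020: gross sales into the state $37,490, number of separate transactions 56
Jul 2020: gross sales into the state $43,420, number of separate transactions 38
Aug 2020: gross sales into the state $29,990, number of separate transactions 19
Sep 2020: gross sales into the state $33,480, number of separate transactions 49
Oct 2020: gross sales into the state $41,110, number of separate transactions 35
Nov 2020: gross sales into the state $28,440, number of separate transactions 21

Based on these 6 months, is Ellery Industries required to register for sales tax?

Total gross sales into the state: $37,490 + $43,420 + $29,990 + $33,480 + $41,110 + $28,440 = $213,930 (> $190,000).
Total number of separate transactions: 56 + 38 + 19 + 49 + 35 + 21 = 218 (≤ 230).
The test is 'and': the rule requires both, and at least one is not exceeded.

No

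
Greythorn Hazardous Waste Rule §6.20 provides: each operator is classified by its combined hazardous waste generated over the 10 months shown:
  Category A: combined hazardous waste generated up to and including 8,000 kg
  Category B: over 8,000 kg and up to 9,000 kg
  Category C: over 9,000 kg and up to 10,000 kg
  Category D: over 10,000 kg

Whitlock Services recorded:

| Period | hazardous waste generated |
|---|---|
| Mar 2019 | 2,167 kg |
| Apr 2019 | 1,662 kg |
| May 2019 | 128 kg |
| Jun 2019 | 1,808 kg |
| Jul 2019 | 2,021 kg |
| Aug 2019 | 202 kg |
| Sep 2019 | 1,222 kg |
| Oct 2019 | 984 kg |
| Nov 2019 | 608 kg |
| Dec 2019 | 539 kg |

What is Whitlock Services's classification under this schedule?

Combined hazardous waste generated: 2,167 kg + 1,662 kg + 128 kg + 1,808 kg + 2,021 kg + 202 kg + 1,222 kg + 984 kg + 608 kg + 539 kg = 11,341 kg.
11,341 kg > 10,000 kg, so Category D applies.

Category D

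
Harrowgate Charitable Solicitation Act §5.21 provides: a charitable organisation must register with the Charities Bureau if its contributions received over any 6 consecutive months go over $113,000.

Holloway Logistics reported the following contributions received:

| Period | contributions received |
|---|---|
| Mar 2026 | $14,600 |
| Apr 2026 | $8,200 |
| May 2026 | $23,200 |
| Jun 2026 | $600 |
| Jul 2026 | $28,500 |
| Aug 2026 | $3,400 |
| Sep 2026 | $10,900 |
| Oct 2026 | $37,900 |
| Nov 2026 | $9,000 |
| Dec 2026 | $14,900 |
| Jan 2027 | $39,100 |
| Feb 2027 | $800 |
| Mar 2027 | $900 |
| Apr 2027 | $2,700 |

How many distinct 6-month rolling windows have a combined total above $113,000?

Mar 2026–Aug 2026: $14,600 + $8,200 + $23,200 + $600 + $28,500 + $3,400 = $78,500 (under)
Apr 2026–Sep 2026: $8,200 + $23,200 + $600 + $28,500 + $3,400 + $10,900 = $74,800 (under)
May 2026–Oct 2026: $23,200 + $600 + $28,500 + $3,400 + $10,900 + $37,900 = $104,500 (under)
Jun 2026–Nov 2026: $600 + $28,500 + $3,400 + $10,900 + $37,900 + $9,000 = $90,300 (under)
Jul 2026–Dec 2026: $28,500 + $3,400 + $10,900 + $37,900 + $9,000 + $14,900 = $104,600 (under)
Aug 2026–Jan 2027: $3,400 + $10,900 + $37,900 + $9,000 + $14,900 + $39,100 = $115,200 (over)
Sep 2026–Feb 2027: $10,900 + $37,900 + $9,000 + $14,900 + $39,100 + $800 = $112,600 (under)
Oct 2026–Mar 2027: $37,900 + $9,000 + $14,900 + $39,100 + $800 + $900 = $102,600 (under)
Nov 2026–Apr 2027: $9,000 + $14,900 + $39,100 + $800 + $900 + $2,700 = $67,400 (under)
1 window exceeds the threshold.

1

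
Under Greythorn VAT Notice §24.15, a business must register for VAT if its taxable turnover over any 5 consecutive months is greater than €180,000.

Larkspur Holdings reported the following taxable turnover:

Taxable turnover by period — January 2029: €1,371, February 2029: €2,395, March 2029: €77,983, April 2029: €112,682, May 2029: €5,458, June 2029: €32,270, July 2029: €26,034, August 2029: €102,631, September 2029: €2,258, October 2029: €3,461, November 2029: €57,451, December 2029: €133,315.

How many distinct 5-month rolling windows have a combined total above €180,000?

6

January 2029–May 2029: €1,371 + €2,395 + €77,983 + €112,682 + €5,458 = €199,889 (over)
February 2029–June 2029: €2,395 + €77,983 + €112,682 + €5,458 + €32,270 = €230,788 (over)
March 2029–July 2029: €77,983 + €112,682 + €5,458 + €32,270 + €26,034 = €254,427 (over)
April 2029–August 2029: €112,682 + €5,458 + €32,270 + €26,034 + €102,631 = €279,075 (over)
May 2029–September 2029: €5,458 + €32,270 + €26,034 + €102,631 + €2,258 = €168,651 (under)
June 2029–October 2029: €32,270 + €26,034 + €102,631 + €2,258 + €3,461 = €166,654 (under)
July 2029–November 2029: €26,034 + €102,631 + €2,258 + €3,461 + €57,451 = €191,835 (over)
August 2029–December 2029: €102,631 + €2,258 + €3,461 + €57,451 + €133,315 = €299,116 (over)
6 windows exceed the threshold.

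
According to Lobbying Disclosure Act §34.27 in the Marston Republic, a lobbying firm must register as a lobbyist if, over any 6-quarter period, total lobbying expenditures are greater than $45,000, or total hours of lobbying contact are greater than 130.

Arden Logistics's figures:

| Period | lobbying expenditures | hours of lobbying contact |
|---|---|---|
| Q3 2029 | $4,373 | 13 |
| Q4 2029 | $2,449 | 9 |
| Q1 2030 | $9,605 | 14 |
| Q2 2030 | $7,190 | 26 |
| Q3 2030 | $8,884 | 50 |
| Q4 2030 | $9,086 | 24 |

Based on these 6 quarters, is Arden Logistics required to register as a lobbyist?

Total lobbying expenditures: $4,373 + $2,449 + $9,605 + $7,190 + $8,884 + $9,086 = $41,587 (≤ $45,000).
Total hours of lobbying contact: 13 + 9 + 14 + 26 + 50 + 24 = 136 (> 130).
The test is 'or': at least one threshold is exceeded.

Yes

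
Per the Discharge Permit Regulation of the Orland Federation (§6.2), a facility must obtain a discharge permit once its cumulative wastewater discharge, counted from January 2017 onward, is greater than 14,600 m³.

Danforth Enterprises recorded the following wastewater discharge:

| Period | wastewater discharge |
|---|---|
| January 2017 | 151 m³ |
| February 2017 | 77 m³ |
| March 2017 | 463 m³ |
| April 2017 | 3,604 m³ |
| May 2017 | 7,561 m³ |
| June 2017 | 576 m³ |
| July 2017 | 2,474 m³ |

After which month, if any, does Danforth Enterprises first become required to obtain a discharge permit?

July 2017

Through January 2017: 151 m³
Through February 2017: 228 m³
Through March 2017: 691 m³
Through April 2017: 4,295 m³
Through May 2017: 11,856 m³
Through June 2017: 12,432 m³
Through July 2017: 14,906 m³ ← exceeds threshold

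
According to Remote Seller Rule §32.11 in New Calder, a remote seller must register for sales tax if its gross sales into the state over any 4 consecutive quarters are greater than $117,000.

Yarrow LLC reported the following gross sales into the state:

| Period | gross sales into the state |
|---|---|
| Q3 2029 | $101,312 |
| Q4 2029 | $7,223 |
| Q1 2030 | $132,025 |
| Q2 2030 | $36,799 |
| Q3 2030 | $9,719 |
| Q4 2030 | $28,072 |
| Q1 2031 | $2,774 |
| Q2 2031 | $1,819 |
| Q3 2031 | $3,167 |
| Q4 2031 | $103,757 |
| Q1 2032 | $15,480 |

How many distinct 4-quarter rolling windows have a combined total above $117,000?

Q3 2029–Q2 2030: $101,312 + $7,223 + $132,025 + $36,799 = $277,359 (over)
Q4 2029–Q3 2030: $7,223 + $132,025 + $36,799 + $9,719 = $185,766 (over)
Q1 2030–Q4 2030: $132,025 + $36,799 + $9,719 + $28,072 = $206,615 (over)
Q2 2030–Q1 2031: $36,799 + $9,719 + $28,072 + $2,774 = $77,364 (under)
Q3 2030–Q2 2031: $9,719 + $28,072 + $2,774 + $1,819 = $42,384 (under)
Q4 2030–Q3 2031: $28,072 + $2,774 + $1,819 + $3,167 = $35,832 (under)
Q1 2031–Q4 2031: $2,774 + $1,819 + $3,167 + $103,757 = $111,517 (under)
Q2 2031–Q1 2032: $1,819 + $3,167 + $103,757 + $15,480 = $124,223 (over)
4 windows exceed the threshold.

4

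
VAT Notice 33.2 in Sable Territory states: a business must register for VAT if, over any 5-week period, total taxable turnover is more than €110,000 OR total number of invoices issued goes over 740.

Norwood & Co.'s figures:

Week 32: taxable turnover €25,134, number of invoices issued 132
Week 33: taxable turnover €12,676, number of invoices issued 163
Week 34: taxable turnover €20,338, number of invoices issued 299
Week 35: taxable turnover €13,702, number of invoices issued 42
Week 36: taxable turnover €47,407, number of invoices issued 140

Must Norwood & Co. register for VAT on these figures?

Yes

Total taxable turnover: €25,134 + €12,676 + €20,338 + €13,702 + €47,407 = €119,257 (> €110,000).
Total number of invoices issued: 132 + 163 + 299 + 42 + 140 = 776 (> 740).
The test is 'or': at least one threshold is exceeded.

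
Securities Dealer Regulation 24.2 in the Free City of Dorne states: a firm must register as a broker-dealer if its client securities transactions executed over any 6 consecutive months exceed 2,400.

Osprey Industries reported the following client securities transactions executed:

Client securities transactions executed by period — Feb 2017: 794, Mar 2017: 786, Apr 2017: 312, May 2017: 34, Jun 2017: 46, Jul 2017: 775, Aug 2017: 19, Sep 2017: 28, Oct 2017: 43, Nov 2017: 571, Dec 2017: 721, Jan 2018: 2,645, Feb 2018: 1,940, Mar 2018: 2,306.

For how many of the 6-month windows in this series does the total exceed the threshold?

4

Feb 2017–Jul 2017: 794 + 786 + 312 + 34 + 46 + 775 = 2,747 (over)
Mar 2017–Aug 2017: 786 + 312 + 34 + 46 + 775 + 19 = 1,972 (under)
Apr 2017–Sep 2017: 312 + 34 + 46 + 775 + 19 + 28 = 1,214 (under)
May 2017–Oct 2017: 34 + 46 + 775 + 19 + 28 + 43 = 945 (under)
Jun 2017–Nov 2017: 46 + 775 + 19 + 28 + 43 + 571 = 1,482 (under)
Jul 2017–Dec 2017: 775 + 19 + 28 + 43 + 571 + 721 = 2,157 (under)
Aug 2017–Jan 2018: 19 + 28 + 43 + 571 + 721 + 2,645 = 4,027 (over)
Sep 2017–Feb 2018: 28 + 43 + 571 + 721 + 2,645 + 1,940 = 5,948 (over)
Oct 2017–Mar 2018: 43 + 571 + 721 + 2,645 + 1,940 + 2,306 = 8,226 (over)
4 windows exceed the threshold.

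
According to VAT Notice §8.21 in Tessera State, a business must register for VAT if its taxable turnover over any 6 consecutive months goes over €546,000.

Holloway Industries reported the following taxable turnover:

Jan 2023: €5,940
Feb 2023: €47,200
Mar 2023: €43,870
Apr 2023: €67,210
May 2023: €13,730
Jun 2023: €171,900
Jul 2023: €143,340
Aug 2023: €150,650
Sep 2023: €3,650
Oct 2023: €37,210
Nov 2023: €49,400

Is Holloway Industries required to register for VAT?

Jan 2023–Jun 2023: €5,940 + €47,200 + €43,870 + €67,210 + €13,730 + €171,900 = €349,850 (under)
Feb 2023–Jul 2023: €47,200 + €43,870 + €67,210 + €13,730 + €171,900 + €143,340 = €487,250 (under)
Mar 2023–Aug 2023: €43,870 + €67,210 + €13,730 + €171,900 + €143,340 + €150,650 = €590,700 (over)
Apr 2023–Sep 2023: €67,210 + €13,730 + €171,900 + €143,340 + €150,650 + €3,650 = €550,480 (over)
May 2023–Oct 2023: €13,730 + €171,900 + €143,340 + €150,650 + €3,650 + €37,210 = €520,480 (under)
Jun 2023–Nov 2023: €171,900 + €143,340 + €150,650 + €3,650 + €37,210 + €49,400 = €556,150 (over)
At least one window exceeds €546,000.

Yes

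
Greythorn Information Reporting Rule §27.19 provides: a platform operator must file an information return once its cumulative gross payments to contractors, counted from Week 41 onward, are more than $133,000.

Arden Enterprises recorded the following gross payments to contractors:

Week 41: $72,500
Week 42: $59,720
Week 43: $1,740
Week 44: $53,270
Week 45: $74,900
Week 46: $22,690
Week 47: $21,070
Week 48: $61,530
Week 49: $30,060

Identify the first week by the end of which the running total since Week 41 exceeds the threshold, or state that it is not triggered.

Week 43

Through Week 41: $72,500
Through Week 42: $132,220
Through Week 43: $133,960 ← exceeds threshold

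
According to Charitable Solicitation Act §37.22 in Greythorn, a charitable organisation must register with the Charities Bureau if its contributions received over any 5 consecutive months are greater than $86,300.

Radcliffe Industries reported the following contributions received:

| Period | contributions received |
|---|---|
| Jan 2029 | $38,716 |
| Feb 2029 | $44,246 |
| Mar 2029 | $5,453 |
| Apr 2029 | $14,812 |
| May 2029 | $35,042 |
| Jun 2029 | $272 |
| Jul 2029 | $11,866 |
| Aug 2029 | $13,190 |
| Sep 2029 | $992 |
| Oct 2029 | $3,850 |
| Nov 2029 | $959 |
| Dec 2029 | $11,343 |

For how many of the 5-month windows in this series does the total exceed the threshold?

Jan 2029–May 2029: $38,716 + $44,246 + $5,453 + $14,812 + $35,042 = $138,269 (over)
Feb 2029–Jun 2029: $44,246 + $5,453 + $14,812 + $35,042 + $272 = $99,825 (over)
Mar 2029–Jul 2029: $5,453 + $14,812 + $35,042 + $272 + $11,866 = $67,445 (under)
Apr 2029–Aug 2029: $14,812 + $35,042 + $272 + $11,866 + $13,190 = $75,182 (under)
May 2029–Sep 2029: $35,042 + $272 + $11,866 + $13,190 + $992 = $61,362 (under)
Jun 2029–Oct 2029: $272 + $11,866 + $13,190 + $992 + $3,850 = $30,170 (under)
Jul 2029–Nov 2029: $11,866 + $13,190 + $992 + $3,850 + $959 = $30,857 (under)
Aug 2029–Dec 2029: $13,190 + $992 + $3,850 + $959 + $11,343 = $30,334 (under)
2 windows exceed the threshold.

2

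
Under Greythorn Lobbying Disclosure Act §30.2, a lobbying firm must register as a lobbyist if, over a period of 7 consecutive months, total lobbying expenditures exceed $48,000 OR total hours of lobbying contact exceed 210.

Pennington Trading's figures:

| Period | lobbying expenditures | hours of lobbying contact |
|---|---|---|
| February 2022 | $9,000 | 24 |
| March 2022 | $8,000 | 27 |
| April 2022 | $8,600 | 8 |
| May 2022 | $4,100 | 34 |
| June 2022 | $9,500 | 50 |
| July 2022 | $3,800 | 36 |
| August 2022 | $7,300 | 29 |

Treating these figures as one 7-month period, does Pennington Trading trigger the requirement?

Total lobbying expenditures: $9,000 + $8,000 + $8,600 + $4,100 + $9,500 + $3,800 + $7,300 = $50,300 (> $48,000).
Total hours of lobbying contact: 24 + 27 + 8 + 34 + 50 + 36 + 29 = 208 (≤ 210).
The test is 'or': at least one threshold is exceeded.

Yes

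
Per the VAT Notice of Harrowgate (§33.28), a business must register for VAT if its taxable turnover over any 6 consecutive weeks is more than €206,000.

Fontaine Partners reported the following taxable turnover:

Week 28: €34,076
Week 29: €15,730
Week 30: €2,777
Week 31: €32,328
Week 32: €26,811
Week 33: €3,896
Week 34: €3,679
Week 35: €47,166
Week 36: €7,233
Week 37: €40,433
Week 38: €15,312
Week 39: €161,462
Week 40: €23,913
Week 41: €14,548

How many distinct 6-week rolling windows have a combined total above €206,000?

3

Week 28–Week 33: €34,076 + €15,730 + €2,777 + €32,328 + €26,811 + €3,896 = €115,618 (under)
Week 29–Week 34: €15,730 + €2,777 + €32,328 + €26,811 + €3,896 + €3,679 = €85,221 (under)
Week 30–Week 35: €2,777 + €32,328 + €26,811 + €3,896 + €3,679 + €47,166 = €116,657 (under)
Week 31–Week 36: €32,328 + €26,811 + €3,896 + €3,679 + €47,166 + €7,233 = €121,113 (under)
Week 32–Week 37: €26,811 + €3,896 + €3,679 + €47,166 + €7,233 + €40,433 = €129,218 (under)
Week 33–Week 38: €3,896 + €3,679 + €47,166 + €7,233 + €40,433 + €15,312 = €117,719 (under)
Week 34–Week 39: €3,679 + €47,166 + €7,233 + €40,433 + €15,312 + €161,462 = €275,285 (over)
Week 35–Week 40: €47,166 + €7,233 + €40,433 + €15,312 + €161,462 + €23,913 = €295,519 (over)
Week 36–Week 41: €7,233 + €40,433 + €15,312 + €161,462 + €23,913 + €14,548 = €262,901 (over)
3 windows exceed the threshold.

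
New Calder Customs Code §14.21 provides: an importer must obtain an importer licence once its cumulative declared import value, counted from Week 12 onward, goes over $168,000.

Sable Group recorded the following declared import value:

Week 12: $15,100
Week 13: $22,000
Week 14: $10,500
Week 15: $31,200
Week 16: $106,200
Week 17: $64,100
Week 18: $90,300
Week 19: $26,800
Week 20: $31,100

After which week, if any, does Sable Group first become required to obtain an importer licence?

Week 16

Through Week 12: $15,100
Through Week 13: $37,100
Through Week 14: $47,600
Through Week 15: $78,800
Through Week 16: $185,000 ← exceeds threshold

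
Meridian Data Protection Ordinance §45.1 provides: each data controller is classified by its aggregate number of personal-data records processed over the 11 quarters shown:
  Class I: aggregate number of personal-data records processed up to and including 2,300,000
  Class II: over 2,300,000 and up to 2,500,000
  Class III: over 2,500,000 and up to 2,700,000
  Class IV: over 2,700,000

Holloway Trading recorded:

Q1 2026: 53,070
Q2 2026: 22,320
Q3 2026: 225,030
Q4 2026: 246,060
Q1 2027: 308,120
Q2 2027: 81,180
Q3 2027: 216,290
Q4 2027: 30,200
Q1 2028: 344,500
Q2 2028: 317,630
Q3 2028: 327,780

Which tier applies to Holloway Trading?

Class I

Aggregate number of personal-data records processed: 53,070 + 22,320 + 225,030 + 246,060 + 308,120 + 81,180 + 216,290 + 30,200 + 344,500 + 317,630 + 327,780 = 2,172,180.
2,172,180 ≤ 2,300,000, so Class I applies.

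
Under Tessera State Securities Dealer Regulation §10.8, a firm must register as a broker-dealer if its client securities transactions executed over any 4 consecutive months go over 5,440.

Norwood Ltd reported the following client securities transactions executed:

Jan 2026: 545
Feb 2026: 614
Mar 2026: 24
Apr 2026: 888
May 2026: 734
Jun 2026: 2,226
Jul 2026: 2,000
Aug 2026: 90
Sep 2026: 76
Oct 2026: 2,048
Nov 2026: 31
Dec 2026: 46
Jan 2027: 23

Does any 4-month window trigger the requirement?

Jan 2026–Apr 2026: 545 + 614 + 24 + 888 = 2,071 (under)
Feb 2026–May 2026: 614 + 24 + 888 + 734 = 2,260 (under)
Mar 2026–Jun 2026: 24 + 888 + 734 + 2,226 = 3,872 (under)
Apr 2026–Jul 2026: 888 + 734 + 2,226 + 2,000 = 5,848 (over)
May 2026–Aug 2026: 734 + 2,226 + 2,000 + 90 = 5,050 (under)
Jun 2026–Sep 2026: 2,226 + 2,000 + 90 + 76 = 4,392 (under)
Jul 2026–Oct 2026: 2,000 + 90 + 76 + 2,048 = 4,214 (under)
Aug 2026–Nov 2026: 90 + 76 + 2,048 + 31 = 2,245 (under)
Sep 2026–Dec 2026: 76 + 2,048 + 31 + 46 = 2,201 (under)
Oct 2026–Jan 2027: 2,048 + 31 + 46 + 23 = 2,148 (under)
At least one window exceeds 5,440.

Yes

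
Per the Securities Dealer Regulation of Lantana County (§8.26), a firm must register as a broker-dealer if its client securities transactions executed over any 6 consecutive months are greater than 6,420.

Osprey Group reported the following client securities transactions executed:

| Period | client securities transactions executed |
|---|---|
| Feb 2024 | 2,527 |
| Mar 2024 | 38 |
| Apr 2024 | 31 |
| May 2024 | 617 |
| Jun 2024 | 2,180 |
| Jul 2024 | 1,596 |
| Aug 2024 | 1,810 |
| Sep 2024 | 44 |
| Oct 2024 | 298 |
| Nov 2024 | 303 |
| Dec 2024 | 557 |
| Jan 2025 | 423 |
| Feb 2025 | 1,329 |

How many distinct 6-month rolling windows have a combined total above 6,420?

2

Feb 2024–Jul 2024: 2,527 + 38 + 31 + 617 + 2,180 + 1,596 = 6,989 (over)
Mar 2024–Aug 2024: 38 + 31 + 617 + 2,180 + 1,596 + 1,810 = 6,272 (under)
Apr 2024–Sep 2024: 31 + 617 + 2,180 + 1,596 + 1,810 + 44 = 6,278 (under)
May 2024–Oct 2024: 617 + 2,180 + 1,596 + 1,810 + 44 + 298 = 6,545 (over)
Jun 2024–Nov 2024: 2,180 + 1,596 + 1,810 + 44 + 298 + 303 = 6,231 (under)
Jul 2024–Dec 2024: 1,596 + 1,810 + 44 + 298 + 303 + 557 = 4,608 (under)
Aug 2024–Jan 2025: 1,810 + 44 + 298 + 303 + 557 + 423 = 3,435 (under)
Sep 2024–Feb 2025: 44 + 298 + 303 + 557 + 423 + 1,329 = 2,954 (under)
2 windows exceed the threshold.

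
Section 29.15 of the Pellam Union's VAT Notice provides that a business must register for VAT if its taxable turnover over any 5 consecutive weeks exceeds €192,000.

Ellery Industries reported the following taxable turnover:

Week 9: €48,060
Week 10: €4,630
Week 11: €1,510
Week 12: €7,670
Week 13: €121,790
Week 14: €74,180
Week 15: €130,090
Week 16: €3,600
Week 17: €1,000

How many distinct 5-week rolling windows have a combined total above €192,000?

4

Week 9–Week 13: €48,060 + €4,630 + €1,510 + €7,670 + €121,790 = €183,660 (under)
Week 10–Week 14: €4,630 + €1,510 + €7,670 + €121,790 + €74,180 = €209,780 (over)
Week 11–Week 15: €1,510 + €7,670 + €121,790 + €74,180 + €130,090 = €335,240 (over)
Week 12–Week 16: €7,670 + €121,790 + €74,180 + €130,090 + €3,600 = €337,330 (over)
Week 13–Week 17: €121,790 + €74,180 + €130,090 + €3,600 + €1,000 = €330,660 (over)
4 windows exceed the threshold.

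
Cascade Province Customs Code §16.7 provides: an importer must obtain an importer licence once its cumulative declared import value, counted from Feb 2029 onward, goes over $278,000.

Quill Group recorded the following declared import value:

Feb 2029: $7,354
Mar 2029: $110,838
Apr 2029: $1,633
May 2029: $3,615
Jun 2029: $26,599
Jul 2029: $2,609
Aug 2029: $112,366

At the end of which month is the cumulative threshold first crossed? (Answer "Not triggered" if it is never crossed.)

Not triggered

Through Feb 2029: $7,354
Through Mar 2029: $118,192
Through Apr 2029: $119,825
Through May 2029: $123,440
Through Jun 2029: $150,039
Through Jul 2029: $152,648
Through Aug 2029: $265,014
Final cumulative total $265,014 ≤ $278,000; the threshold is never exceeded.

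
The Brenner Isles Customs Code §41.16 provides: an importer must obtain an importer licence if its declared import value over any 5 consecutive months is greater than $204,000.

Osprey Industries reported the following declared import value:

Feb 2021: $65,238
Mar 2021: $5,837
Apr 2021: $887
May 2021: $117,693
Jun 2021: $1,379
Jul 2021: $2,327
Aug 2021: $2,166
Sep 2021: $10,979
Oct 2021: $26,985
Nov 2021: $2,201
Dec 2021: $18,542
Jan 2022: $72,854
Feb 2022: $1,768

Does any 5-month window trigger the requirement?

Feb 2021–Jun 2021: $65,238 + $5,837 + $887 + $117,693 + $1,379 = $191,034 (under)
Mar 2021–Jul 2021: $5,837 + $887 + $117,693 + $1,379 + $2,327 = $128,123 (under)
Apr 2021–Aug 2021: $887 + $117,693 + $1,379 + $2,327 + $2,166 = $124,452 (under)
May 2021–Sep 2021: $117,693 + $1,379 + $2,327 + $2,166 + $10,979 = $134,544 (under)
Jun 2021–Oct 2021: $1,379 + $2,327 + $2,166 + $10,979 + $26,985 = $43,836 (under)
Jul 2021–Nov 2021: $2,327 + $2,166 + $10,979 + $26,985 + $2,201 = $44,658 (under)
Aug 2021–Dec 2021: $2,166 + $10,979 + $26,985 + $2,201 + $18,542 = $60,873 (under)
Sep 2021–Jan 2022: $10,979 + $26,985 + $2,201 + $18,542 + $72,854 = $131,561 (under)
Oct 2021–Feb 2022: $26,985 + $2,201 + $18,542 + $72,854 + $1,768 = $122,350 (under)
No window exceeds $204,000.

No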